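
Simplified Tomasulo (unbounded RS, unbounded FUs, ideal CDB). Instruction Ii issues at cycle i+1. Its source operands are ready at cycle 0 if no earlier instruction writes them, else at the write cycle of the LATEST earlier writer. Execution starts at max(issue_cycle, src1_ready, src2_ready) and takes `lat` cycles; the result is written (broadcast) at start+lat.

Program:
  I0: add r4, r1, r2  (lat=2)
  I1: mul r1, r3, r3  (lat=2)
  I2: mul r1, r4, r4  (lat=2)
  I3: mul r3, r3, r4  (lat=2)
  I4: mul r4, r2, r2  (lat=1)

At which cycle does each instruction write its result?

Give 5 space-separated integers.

Answer: 3 4 5 6 6

Derivation:
I0 add r4: issue@1 deps=(None,None) exec_start@1 write@3
I1 mul r1: issue@2 deps=(None,None) exec_start@2 write@4
I2 mul r1: issue@3 deps=(0,0) exec_start@3 write@5
I3 mul r3: issue@4 deps=(None,0) exec_start@4 write@6
I4 mul r4: issue@5 deps=(None,None) exec_start@5 write@6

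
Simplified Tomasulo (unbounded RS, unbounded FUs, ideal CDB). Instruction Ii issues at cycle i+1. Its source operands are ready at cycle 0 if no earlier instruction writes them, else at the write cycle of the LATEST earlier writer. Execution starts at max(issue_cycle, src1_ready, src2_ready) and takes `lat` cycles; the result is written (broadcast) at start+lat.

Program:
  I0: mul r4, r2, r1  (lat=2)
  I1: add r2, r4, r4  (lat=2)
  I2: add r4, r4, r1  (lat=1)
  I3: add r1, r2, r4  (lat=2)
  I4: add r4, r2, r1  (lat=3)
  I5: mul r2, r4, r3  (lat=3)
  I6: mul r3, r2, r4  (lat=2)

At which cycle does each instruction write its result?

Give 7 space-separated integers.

I0 mul r4: issue@1 deps=(None,None) exec_start@1 write@3
I1 add r2: issue@2 deps=(0,0) exec_start@3 write@5
I2 add r4: issue@3 deps=(0,None) exec_start@3 write@4
I3 add r1: issue@4 deps=(1,2) exec_start@5 write@7
I4 add r4: issue@5 deps=(1,3) exec_start@7 write@10
I5 mul r2: issue@6 deps=(4,None) exec_start@10 write@13
I6 mul r3: issue@7 deps=(5,4) exec_start@13 write@15

Answer: 3 5 4 7 10 13 15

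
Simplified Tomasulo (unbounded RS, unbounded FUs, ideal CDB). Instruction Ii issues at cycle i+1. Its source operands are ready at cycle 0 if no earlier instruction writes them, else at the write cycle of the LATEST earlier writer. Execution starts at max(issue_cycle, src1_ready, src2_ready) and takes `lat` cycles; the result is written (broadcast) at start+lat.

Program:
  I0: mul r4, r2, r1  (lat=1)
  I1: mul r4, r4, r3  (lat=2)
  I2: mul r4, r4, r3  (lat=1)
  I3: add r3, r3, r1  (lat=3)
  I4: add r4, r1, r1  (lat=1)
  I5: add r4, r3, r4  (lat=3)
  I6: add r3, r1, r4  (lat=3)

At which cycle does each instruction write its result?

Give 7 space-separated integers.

Answer: 2 4 5 7 6 10 13

Derivation:
I0 mul r4: issue@1 deps=(None,None) exec_start@1 write@2
I1 mul r4: issue@2 deps=(0,None) exec_start@2 write@4
I2 mul r4: issue@3 deps=(1,None) exec_start@4 write@5
I3 add r3: issue@4 deps=(None,None) exec_start@4 write@7
I4 add r4: issue@5 deps=(None,None) exec_start@5 write@6
I5 add r4: issue@6 deps=(3,4) exec_start@7 write@10
I6 add r3: issue@7 deps=(None,5) exec_start@10 write@13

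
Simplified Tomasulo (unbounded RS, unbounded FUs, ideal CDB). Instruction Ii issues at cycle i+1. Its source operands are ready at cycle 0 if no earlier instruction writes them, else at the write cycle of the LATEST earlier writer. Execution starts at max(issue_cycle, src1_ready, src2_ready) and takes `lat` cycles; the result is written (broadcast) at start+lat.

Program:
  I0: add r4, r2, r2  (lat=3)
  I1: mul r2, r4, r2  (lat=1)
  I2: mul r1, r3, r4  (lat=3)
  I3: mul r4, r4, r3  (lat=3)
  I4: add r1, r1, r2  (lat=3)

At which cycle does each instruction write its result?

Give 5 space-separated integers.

I0 add r4: issue@1 deps=(None,None) exec_start@1 write@4
I1 mul r2: issue@2 deps=(0,None) exec_start@4 write@5
I2 mul r1: issue@3 deps=(None,0) exec_start@4 write@7
I3 mul r4: issue@4 deps=(0,None) exec_start@4 write@7
I4 add r1: issue@5 deps=(2,1) exec_start@7 write@10

Answer: 4 5 7 7 10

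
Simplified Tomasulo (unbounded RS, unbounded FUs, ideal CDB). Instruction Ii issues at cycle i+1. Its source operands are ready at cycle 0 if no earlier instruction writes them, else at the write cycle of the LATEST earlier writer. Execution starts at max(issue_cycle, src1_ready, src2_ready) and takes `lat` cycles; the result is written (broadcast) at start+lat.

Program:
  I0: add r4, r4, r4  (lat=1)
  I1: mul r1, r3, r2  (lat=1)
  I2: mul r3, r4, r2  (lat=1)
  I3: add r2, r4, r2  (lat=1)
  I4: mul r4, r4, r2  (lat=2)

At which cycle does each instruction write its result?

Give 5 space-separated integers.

I0 add r4: issue@1 deps=(None,None) exec_start@1 write@2
I1 mul r1: issue@2 deps=(None,None) exec_start@2 write@3
I2 mul r3: issue@3 deps=(0,None) exec_start@3 write@4
I3 add r2: issue@4 deps=(0,None) exec_start@4 write@5
I4 mul r4: issue@5 deps=(0,3) exec_start@5 write@7

Answer: 2 3 4 5 7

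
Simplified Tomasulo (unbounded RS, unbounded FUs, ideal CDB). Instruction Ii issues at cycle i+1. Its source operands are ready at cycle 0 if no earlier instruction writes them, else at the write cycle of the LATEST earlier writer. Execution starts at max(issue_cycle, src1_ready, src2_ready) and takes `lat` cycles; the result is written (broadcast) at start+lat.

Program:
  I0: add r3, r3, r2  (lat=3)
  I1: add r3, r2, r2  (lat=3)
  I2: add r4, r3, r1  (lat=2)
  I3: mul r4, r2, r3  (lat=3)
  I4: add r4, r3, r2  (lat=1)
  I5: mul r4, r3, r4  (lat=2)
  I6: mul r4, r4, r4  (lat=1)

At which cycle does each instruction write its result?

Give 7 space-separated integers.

Answer: 4 5 7 8 6 8 9

Derivation:
I0 add r3: issue@1 deps=(None,None) exec_start@1 write@4
I1 add r3: issue@2 deps=(None,None) exec_start@2 write@5
I2 add r4: issue@3 deps=(1,None) exec_start@5 write@7
I3 mul r4: issue@4 deps=(None,1) exec_start@5 write@8
I4 add r4: issue@5 deps=(1,None) exec_start@5 write@6
I5 mul r4: issue@6 deps=(1,4) exec_start@6 write@8
I6 mul r4: issue@7 deps=(5,5) exec_start@8 write@9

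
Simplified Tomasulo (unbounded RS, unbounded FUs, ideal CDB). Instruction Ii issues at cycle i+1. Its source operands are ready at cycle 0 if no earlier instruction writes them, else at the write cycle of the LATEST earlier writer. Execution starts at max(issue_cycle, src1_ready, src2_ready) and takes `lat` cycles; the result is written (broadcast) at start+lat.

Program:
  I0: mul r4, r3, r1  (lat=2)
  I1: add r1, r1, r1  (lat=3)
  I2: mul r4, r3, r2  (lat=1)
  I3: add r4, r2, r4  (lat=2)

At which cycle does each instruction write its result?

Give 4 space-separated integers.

I0 mul r4: issue@1 deps=(None,None) exec_start@1 write@3
I1 add r1: issue@2 deps=(None,None) exec_start@2 write@5
I2 mul r4: issue@3 deps=(None,None) exec_start@3 write@4
I3 add r4: issue@4 deps=(None,2) exec_start@4 write@6

Answer: 3 5 4 6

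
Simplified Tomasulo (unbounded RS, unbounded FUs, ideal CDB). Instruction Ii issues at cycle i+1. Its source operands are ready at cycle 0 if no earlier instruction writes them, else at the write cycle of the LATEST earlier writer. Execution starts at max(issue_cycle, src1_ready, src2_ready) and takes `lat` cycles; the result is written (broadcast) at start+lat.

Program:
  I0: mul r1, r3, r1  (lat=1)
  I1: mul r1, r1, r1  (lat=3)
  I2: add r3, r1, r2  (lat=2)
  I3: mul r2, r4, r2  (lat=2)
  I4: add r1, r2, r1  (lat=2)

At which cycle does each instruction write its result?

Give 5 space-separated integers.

Answer: 2 5 7 6 8

Derivation:
I0 mul r1: issue@1 deps=(None,None) exec_start@1 write@2
I1 mul r1: issue@2 deps=(0,0) exec_start@2 write@5
I2 add r3: issue@3 deps=(1,None) exec_start@5 write@7
I3 mul r2: issue@4 deps=(None,None) exec_start@4 write@6
I4 add r1: issue@5 deps=(3,1) exec_start@6 write@8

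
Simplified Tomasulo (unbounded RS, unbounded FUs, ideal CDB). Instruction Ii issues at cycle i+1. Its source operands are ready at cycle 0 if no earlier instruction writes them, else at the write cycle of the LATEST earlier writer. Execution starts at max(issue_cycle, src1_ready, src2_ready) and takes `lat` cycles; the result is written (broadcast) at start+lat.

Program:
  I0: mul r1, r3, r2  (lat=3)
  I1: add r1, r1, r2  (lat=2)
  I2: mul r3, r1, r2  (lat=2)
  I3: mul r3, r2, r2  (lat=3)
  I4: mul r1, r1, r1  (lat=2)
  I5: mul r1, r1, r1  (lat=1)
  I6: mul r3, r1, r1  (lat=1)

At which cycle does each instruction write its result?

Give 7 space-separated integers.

Answer: 4 6 8 7 8 9 10

Derivation:
I0 mul r1: issue@1 deps=(None,None) exec_start@1 write@4
I1 add r1: issue@2 deps=(0,None) exec_start@4 write@6
I2 mul r3: issue@3 deps=(1,None) exec_start@6 write@8
I3 mul r3: issue@4 deps=(None,None) exec_start@4 write@7
I4 mul r1: issue@5 deps=(1,1) exec_start@6 write@8
I5 mul r1: issue@6 deps=(4,4) exec_start@8 write@9
I6 mul r3: issue@7 deps=(5,5) exec_start@9 write@10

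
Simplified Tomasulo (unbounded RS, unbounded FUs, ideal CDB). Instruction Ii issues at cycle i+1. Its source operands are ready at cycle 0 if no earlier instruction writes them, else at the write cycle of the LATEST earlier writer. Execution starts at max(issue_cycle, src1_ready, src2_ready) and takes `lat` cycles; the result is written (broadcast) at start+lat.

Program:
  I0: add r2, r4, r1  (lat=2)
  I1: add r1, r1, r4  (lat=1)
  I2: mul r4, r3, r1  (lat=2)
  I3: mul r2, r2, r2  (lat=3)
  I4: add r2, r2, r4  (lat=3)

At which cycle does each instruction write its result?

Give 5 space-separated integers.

Answer: 3 3 5 7 10

Derivation:
I0 add r2: issue@1 deps=(None,None) exec_start@1 write@3
I1 add r1: issue@2 deps=(None,None) exec_start@2 write@3
I2 mul r4: issue@3 deps=(None,1) exec_start@3 write@5
I3 mul r2: issue@4 deps=(0,0) exec_start@4 write@7
I4 add r2: issue@5 deps=(3,2) exec_start@7 write@10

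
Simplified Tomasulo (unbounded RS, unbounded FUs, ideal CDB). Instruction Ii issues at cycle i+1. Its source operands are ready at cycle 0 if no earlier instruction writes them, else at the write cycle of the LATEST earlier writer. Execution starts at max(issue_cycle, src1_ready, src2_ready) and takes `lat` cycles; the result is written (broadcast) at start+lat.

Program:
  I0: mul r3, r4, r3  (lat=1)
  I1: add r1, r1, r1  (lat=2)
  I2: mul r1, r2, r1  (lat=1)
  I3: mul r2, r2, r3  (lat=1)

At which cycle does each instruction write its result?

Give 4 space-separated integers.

Answer: 2 4 5 5

Derivation:
I0 mul r3: issue@1 deps=(None,None) exec_start@1 write@2
I1 add r1: issue@2 deps=(None,None) exec_start@2 write@4
I2 mul r1: issue@3 deps=(None,1) exec_start@4 write@5
I3 mul r2: issue@4 deps=(None,0) exec_start@4 write@5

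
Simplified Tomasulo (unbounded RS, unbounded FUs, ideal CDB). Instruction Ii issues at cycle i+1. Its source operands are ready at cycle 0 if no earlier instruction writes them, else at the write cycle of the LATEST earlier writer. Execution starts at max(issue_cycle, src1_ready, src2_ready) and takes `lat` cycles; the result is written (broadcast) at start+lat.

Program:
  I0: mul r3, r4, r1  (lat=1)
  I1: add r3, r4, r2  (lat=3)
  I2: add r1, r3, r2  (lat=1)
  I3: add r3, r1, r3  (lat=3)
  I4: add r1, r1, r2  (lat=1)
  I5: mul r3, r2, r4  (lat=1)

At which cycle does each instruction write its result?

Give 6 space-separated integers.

Answer: 2 5 6 9 7 7

Derivation:
I0 mul r3: issue@1 deps=(None,None) exec_start@1 write@2
I1 add r3: issue@2 deps=(None,None) exec_start@2 write@5
I2 add r1: issue@3 deps=(1,None) exec_start@5 write@6
I3 add r3: issue@4 deps=(2,1) exec_start@6 write@9
I4 add r1: issue@5 deps=(2,None) exec_start@6 write@7
I5 mul r3: issue@6 deps=(None,None) exec_start@6 write@7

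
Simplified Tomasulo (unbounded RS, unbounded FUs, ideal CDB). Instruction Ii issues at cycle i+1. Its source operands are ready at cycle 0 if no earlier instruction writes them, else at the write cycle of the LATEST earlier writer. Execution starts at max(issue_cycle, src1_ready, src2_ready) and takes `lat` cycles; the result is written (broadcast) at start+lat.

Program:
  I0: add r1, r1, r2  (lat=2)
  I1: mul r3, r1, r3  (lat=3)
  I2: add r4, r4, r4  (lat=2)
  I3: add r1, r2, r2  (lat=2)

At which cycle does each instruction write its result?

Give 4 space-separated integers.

Answer: 3 6 5 6

Derivation:
I0 add r1: issue@1 deps=(None,None) exec_start@1 write@3
I1 mul r3: issue@2 deps=(0,None) exec_start@3 write@6
I2 add r4: issue@3 deps=(None,None) exec_start@3 write@5
I3 add r1: issue@4 deps=(None,None) exec_start@4 write@6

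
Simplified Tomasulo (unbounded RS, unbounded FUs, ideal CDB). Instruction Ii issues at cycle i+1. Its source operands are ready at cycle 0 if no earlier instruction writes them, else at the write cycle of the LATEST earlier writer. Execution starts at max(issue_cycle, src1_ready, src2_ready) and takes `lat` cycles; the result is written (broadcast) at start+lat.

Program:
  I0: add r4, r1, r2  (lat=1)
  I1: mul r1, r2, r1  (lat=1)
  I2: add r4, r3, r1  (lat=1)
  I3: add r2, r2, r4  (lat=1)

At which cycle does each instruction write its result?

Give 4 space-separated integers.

I0 add r4: issue@1 deps=(None,None) exec_start@1 write@2
I1 mul r1: issue@2 deps=(None,None) exec_start@2 write@3
I2 add r4: issue@3 deps=(None,1) exec_start@3 write@4
I3 add r2: issue@4 deps=(None,2) exec_start@4 write@5

Answer: 2 3 4 5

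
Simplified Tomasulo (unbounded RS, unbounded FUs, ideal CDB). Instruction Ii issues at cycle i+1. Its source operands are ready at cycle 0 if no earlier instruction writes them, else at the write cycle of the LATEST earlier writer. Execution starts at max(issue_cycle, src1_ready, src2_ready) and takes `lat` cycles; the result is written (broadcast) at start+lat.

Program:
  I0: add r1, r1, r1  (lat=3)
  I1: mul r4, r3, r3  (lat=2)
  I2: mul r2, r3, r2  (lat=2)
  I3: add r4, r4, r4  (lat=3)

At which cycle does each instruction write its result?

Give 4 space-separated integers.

Answer: 4 4 5 7

Derivation:
I0 add r1: issue@1 deps=(None,None) exec_start@1 write@4
I1 mul r4: issue@2 deps=(None,None) exec_start@2 write@4
I2 mul r2: issue@3 deps=(None,None) exec_start@3 write@5
I3 add r4: issue@4 deps=(1,1) exec_start@4 write@7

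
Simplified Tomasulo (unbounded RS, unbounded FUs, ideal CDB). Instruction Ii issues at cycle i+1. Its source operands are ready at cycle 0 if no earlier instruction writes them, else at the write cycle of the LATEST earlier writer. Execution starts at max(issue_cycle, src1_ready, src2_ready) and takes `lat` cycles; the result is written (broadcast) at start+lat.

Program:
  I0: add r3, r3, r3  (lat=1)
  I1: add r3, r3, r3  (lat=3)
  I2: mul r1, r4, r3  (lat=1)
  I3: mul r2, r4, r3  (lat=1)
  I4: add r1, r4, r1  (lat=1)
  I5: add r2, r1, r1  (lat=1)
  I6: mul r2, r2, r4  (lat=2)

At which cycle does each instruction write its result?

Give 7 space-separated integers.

Answer: 2 5 6 6 7 8 10

Derivation:
I0 add r3: issue@1 deps=(None,None) exec_start@1 write@2
I1 add r3: issue@2 deps=(0,0) exec_start@2 write@5
I2 mul r1: issue@3 deps=(None,1) exec_start@5 write@6
I3 mul r2: issue@4 deps=(None,1) exec_start@5 write@6
I4 add r1: issue@5 deps=(None,2) exec_start@6 write@7
I5 add r2: issue@6 deps=(4,4) exec_start@7 write@8
I6 mul r2: issue@7 deps=(5,None) exec_start@8 write@10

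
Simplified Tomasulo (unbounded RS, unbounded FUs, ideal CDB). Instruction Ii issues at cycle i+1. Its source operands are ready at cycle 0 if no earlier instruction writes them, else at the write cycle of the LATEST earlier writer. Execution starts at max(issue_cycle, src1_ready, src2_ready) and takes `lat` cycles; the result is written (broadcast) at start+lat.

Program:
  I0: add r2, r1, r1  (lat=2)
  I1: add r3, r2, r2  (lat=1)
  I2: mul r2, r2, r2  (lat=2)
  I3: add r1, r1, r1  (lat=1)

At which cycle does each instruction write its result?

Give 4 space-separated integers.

I0 add r2: issue@1 deps=(None,None) exec_start@1 write@3
I1 add r3: issue@2 deps=(0,0) exec_start@3 write@4
I2 mul r2: issue@3 deps=(0,0) exec_start@3 write@5
I3 add r1: issue@4 deps=(None,None) exec_start@4 write@5

Answer: 3 4 5 5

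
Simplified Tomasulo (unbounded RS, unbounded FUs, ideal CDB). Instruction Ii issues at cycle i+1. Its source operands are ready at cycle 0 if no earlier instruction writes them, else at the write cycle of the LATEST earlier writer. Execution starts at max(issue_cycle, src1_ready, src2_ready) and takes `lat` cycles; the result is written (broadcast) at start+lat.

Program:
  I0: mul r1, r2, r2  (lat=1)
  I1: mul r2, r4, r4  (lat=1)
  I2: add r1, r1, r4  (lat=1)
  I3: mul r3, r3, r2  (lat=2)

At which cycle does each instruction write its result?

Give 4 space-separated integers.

I0 mul r1: issue@1 deps=(None,None) exec_start@1 write@2
I1 mul r2: issue@2 deps=(None,None) exec_start@2 write@3
I2 add r1: issue@3 deps=(0,None) exec_start@3 write@4
I3 mul r3: issue@4 deps=(None,1) exec_start@4 write@6

Answer: 2 3 4 6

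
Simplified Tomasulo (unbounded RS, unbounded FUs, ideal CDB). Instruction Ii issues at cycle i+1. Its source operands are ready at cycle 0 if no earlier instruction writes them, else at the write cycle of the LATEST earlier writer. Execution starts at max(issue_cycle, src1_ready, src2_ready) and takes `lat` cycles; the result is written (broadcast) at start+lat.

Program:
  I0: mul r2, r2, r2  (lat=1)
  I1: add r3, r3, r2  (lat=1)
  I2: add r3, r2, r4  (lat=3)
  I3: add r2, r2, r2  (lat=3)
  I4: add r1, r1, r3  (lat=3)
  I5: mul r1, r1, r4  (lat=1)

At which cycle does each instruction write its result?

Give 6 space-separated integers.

Answer: 2 3 6 7 9 10

Derivation:
I0 mul r2: issue@1 deps=(None,None) exec_start@1 write@2
I1 add r3: issue@2 deps=(None,0) exec_start@2 write@3
I2 add r3: issue@3 deps=(0,None) exec_start@3 write@6
I3 add r2: issue@4 deps=(0,0) exec_start@4 write@7
I4 add r1: issue@5 deps=(None,2) exec_start@6 write@9
I5 mul r1: issue@6 deps=(4,None) exec_start@9 write@10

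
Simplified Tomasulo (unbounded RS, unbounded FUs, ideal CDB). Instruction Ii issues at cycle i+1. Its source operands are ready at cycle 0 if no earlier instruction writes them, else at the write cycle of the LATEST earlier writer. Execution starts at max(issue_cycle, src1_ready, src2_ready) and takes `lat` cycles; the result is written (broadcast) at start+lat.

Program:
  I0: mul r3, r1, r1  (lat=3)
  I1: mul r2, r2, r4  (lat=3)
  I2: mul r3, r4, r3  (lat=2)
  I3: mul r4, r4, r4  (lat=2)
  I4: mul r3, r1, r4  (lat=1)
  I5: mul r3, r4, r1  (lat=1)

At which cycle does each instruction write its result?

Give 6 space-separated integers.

I0 mul r3: issue@1 deps=(None,None) exec_start@1 write@4
I1 mul r2: issue@2 deps=(None,None) exec_start@2 write@5
I2 mul r3: issue@3 deps=(None,0) exec_start@4 write@6
I3 mul r4: issue@4 deps=(None,None) exec_start@4 write@6
I4 mul r3: issue@5 deps=(None,3) exec_start@6 write@7
I5 mul r3: issue@6 deps=(3,None) exec_start@6 write@7

Answer: 4 5 6 6 7 7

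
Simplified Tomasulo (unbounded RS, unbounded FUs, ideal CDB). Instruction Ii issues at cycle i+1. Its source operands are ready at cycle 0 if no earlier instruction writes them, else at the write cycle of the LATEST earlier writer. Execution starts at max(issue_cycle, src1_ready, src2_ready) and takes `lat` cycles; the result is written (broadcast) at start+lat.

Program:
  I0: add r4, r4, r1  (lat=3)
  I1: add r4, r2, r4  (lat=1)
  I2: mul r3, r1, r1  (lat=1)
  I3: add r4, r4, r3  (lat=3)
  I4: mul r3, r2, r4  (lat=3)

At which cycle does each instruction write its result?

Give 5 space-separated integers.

I0 add r4: issue@1 deps=(None,None) exec_start@1 write@4
I1 add r4: issue@2 deps=(None,0) exec_start@4 write@5
I2 mul r3: issue@3 deps=(None,None) exec_start@3 write@4
I3 add r4: issue@4 deps=(1,2) exec_start@5 write@8
I4 mul r3: issue@5 deps=(None,3) exec_start@8 write@11

Answer: 4 5 4 8 11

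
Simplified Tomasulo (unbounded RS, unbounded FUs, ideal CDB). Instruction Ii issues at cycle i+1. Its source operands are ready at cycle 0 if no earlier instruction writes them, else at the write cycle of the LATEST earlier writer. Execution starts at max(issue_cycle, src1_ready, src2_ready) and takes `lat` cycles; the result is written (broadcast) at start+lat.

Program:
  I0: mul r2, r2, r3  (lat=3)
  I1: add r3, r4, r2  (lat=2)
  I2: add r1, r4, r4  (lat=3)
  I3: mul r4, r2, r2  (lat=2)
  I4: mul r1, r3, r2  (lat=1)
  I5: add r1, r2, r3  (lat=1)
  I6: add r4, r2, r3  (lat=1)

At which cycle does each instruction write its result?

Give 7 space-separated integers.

I0 mul r2: issue@1 deps=(None,None) exec_start@1 write@4
I1 add r3: issue@2 deps=(None,0) exec_start@4 write@6
I2 add r1: issue@3 deps=(None,None) exec_start@3 write@6
I3 mul r4: issue@4 deps=(0,0) exec_start@4 write@6
I4 mul r1: issue@5 deps=(1,0) exec_start@6 write@7
I5 add r1: issue@6 deps=(0,1) exec_start@6 write@7
I6 add r4: issue@7 deps=(0,1) exec_start@7 write@8

Answer: 4 6 6 6 7 7 8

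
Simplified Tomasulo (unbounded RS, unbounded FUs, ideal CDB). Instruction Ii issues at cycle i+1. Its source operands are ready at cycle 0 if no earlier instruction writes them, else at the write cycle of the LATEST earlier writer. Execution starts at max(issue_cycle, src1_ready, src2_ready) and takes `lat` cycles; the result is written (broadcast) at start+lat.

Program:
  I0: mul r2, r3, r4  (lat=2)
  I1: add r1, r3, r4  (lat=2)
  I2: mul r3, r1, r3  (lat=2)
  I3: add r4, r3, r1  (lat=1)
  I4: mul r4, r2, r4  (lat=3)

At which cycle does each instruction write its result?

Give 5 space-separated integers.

Answer: 3 4 6 7 10

Derivation:
I0 mul r2: issue@1 deps=(None,None) exec_start@1 write@3
I1 add r1: issue@2 deps=(None,None) exec_start@2 write@4
I2 mul r3: issue@3 deps=(1,None) exec_start@4 write@6
I3 add r4: issue@4 deps=(2,1) exec_start@6 write@7
I4 mul r4: issue@5 deps=(0,3) exec_start@7 write@10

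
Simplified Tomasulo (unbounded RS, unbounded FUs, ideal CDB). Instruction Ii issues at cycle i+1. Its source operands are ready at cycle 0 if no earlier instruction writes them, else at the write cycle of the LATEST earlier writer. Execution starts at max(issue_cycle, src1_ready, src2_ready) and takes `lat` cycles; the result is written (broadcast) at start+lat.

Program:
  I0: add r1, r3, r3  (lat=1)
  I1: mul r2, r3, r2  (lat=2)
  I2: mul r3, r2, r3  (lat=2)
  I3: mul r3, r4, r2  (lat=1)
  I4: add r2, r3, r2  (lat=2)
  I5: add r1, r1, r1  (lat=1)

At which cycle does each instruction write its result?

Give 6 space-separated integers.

Answer: 2 4 6 5 7 7

Derivation:
I0 add r1: issue@1 deps=(None,None) exec_start@1 write@2
I1 mul r2: issue@2 deps=(None,None) exec_start@2 write@4
I2 mul r3: issue@3 deps=(1,None) exec_start@4 write@6
I3 mul r3: issue@4 deps=(None,1) exec_start@4 write@5
I4 add r2: issue@5 deps=(3,1) exec_start@5 write@7
I5 add r1: issue@6 deps=(0,0) exec_start@6 write@7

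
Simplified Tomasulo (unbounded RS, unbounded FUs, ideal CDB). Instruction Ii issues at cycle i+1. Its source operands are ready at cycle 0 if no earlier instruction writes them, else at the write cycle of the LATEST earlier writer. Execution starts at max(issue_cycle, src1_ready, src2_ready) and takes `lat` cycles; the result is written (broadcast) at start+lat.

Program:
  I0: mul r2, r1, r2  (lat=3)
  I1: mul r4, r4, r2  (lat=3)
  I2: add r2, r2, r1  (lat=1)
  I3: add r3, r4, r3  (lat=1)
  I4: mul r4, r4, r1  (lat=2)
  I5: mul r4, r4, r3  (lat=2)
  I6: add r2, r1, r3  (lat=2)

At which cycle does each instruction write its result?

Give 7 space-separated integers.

Answer: 4 7 5 8 9 11 10

Derivation:
I0 mul r2: issue@1 deps=(None,None) exec_start@1 write@4
I1 mul r4: issue@2 deps=(None,0) exec_start@4 write@7
I2 add r2: issue@3 deps=(0,None) exec_start@4 write@5
I3 add r3: issue@4 deps=(1,None) exec_start@7 write@8
I4 mul r4: issue@5 deps=(1,None) exec_start@7 write@9
I5 mul r4: issue@6 deps=(4,3) exec_start@9 write@11
I6 add r2: issue@7 deps=(None,3) exec_start@8 write@10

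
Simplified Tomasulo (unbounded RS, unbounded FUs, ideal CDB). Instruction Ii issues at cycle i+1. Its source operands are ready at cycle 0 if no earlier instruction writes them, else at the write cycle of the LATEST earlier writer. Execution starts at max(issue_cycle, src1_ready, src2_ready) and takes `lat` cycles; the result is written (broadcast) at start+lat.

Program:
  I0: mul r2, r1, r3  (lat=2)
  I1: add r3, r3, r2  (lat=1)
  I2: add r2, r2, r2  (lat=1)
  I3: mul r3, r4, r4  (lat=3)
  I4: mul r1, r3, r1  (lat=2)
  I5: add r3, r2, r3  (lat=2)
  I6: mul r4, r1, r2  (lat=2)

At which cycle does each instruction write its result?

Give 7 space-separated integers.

I0 mul r2: issue@1 deps=(None,None) exec_start@1 write@3
I1 add r3: issue@2 deps=(None,0) exec_start@3 write@4
I2 add r2: issue@3 deps=(0,0) exec_start@3 write@4
I3 mul r3: issue@4 deps=(None,None) exec_start@4 write@7
I4 mul r1: issue@5 deps=(3,None) exec_start@7 write@9
I5 add r3: issue@6 deps=(2,3) exec_start@7 write@9
I6 mul r4: issue@7 deps=(4,2) exec_start@9 write@11

Answer: 3 4 4 7 9 9 11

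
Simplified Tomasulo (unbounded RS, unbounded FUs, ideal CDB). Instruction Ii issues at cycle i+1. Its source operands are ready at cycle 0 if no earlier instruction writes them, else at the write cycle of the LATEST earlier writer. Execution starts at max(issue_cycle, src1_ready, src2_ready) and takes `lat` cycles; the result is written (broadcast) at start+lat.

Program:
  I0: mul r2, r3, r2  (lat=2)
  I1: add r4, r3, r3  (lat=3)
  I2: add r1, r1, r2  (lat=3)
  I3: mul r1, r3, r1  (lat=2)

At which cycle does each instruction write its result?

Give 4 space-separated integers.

Answer: 3 5 6 8

Derivation:
I0 mul r2: issue@1 deps=(None,None) exec_start@1 write@3
I1 add r4: issue@2 deps=(None,None) exec_start@2 write@5
I2 add r1: issue@3 deps=(None,0) exec_start@3 write@6
I3 mul r1: issue@4 deps=(None,2) exec_start@6 write@8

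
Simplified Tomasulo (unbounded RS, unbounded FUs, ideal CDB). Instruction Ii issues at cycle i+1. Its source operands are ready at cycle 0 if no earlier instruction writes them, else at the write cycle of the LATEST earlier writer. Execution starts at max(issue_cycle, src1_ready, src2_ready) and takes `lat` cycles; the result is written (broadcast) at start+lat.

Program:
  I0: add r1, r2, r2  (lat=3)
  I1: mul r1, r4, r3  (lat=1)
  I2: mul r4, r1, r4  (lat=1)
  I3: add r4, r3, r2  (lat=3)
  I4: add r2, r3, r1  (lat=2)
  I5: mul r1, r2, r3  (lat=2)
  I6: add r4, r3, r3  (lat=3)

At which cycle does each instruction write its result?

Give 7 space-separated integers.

Answer: 4 3 4 7 7 9 10

Derivation:
I0 add r1: issue@1 deps=(None,None) exec_start@1 write@4
I1 mul r1: issue@2 deps=(None,None) exec_start@2 write@3
I2 mul r4: issue@3 deps=(1,None) exec_start@3 write@4
I3 add r4: issue@4 deps=(None,None) exec_start@4 write@7
I4 add r2: issue@5 deps=(None,1) exec_start@5 write@7
I5 mul r1: issue@6 deps=(4,None) exec_start@7 write@9
I6 add r4: issue@7 deps=(None,None) exec_start@7 write@10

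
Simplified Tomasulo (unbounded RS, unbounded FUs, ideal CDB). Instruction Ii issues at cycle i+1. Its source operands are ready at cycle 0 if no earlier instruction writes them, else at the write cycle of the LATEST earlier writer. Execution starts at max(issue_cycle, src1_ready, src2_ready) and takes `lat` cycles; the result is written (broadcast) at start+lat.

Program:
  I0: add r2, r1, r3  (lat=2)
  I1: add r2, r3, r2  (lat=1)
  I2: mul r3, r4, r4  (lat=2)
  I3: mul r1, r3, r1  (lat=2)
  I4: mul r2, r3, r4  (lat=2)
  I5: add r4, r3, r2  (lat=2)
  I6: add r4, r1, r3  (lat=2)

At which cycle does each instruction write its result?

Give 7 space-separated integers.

Answer: 3 4 5 7 7 9 9

Derivation:
I0 add r2: issue@1 deps=(None,None) exec_start@1 write@3
I1 add r2: issue@2 deps=(None,0) exec_start@3 write@4
I2 mul r3: issue@3 deps=(None,None) exec_start@3 write@5
I3 mul r1: issue@4 deps=(2,None) exec_start@5 write@7
I4 mul r2: issue@5 deps=(2,None) exec_start@5 write@7
I5 add r4: issue@6 deps=(2,4) exec_start@7 write@9
I6 add r4: issue@7 deps=(3,2) exec_start@7 write@9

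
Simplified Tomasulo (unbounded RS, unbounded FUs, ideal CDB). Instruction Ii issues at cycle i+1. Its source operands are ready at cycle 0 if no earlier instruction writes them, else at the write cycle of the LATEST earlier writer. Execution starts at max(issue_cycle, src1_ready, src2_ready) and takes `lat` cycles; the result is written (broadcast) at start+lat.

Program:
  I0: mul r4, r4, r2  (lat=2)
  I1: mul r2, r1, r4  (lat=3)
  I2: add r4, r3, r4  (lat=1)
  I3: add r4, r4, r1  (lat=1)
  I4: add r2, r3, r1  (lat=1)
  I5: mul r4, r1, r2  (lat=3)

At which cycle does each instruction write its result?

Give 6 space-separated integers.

Answer: 3 6 4 5 6 9

Derivation:
I0 mul r4: issue@1 deps=(None,None) exec_start@1 write@3
I1 mul r2: issue@2 deps=(None,0) exec_start@3 write@6
I2 add r4: issue@3 deps=(None,0) exec_start@3 write@4
I3 add r4: issue@4 deps=(2,None) exec_start@4 write@5
I4 add r2: issue@5 deps=(None,None) exec_start@5 write@6
I5 mul r4: issue@6 deps=(None,4) exec_start@6 write@9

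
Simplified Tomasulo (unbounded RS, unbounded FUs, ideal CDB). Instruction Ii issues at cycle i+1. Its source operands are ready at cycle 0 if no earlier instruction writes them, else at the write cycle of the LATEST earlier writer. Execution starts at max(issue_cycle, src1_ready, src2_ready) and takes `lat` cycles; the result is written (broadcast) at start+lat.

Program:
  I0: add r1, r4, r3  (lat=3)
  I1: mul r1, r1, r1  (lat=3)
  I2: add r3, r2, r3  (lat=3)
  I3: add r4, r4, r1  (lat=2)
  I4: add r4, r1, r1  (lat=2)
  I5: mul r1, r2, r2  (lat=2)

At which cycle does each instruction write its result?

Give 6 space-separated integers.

Answer: 4 7 6 9 9 8

Derivation:
I0 add r1: issue@1 deps=(None,None) exec_start@1 write@4
I1 mul r1: issue@2 deps=(0,0) exec_start@4 write@7
I2 add r3: issue@3 deps=(None,None) exec_start@3 write@6
I3 add r4: issue@4 deps=(None,1) exec_start@7 write@9
I4 add r4: issue@5 deps=(1,1) exec_start@7 write@9
I5 mul r1: issue@6 deps=(None,None) exec_start@6 write@8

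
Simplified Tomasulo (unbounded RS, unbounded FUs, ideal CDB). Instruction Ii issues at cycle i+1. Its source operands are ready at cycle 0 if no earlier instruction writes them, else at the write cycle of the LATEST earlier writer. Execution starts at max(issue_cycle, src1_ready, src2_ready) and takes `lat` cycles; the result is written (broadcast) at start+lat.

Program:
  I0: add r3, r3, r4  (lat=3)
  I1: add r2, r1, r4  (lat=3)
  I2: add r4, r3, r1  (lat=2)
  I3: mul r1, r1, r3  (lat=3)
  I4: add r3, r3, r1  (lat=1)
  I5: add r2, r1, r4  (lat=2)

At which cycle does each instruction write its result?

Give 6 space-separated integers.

I0 add r3: issue@1 deps=(None,None) exec_start@1 write@4
I1 add r2: issue@2 deps=(None,None) exec_start@2 write@5
I2 add r4: issue@3 deps=(0,None) exec_start@4 write@6
I3 mul r1: issue@4 deps=(None,0) exec_start@4 write@7
I4 add r3: issue@5 deps=(0,3) exec_start@7 write@8
I5 add r2: issue@6 deps=(3,2) exec_start@7 write@9

Answer: 4 5 6 7 8 9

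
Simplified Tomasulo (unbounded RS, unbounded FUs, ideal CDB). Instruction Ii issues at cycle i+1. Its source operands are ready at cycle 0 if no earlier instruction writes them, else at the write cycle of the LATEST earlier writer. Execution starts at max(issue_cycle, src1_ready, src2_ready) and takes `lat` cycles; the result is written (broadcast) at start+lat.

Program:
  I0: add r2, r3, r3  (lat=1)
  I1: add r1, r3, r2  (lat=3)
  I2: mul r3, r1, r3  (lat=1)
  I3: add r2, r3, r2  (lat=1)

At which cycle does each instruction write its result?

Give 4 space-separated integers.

I0 add r2: issue@1 deps=(None,None) exec_start@1 write@2
I1 add r1: issue@2 deps=(None,0) exec_start@2 write@5
I2 mul r3: issue@3 deps=(1,None) exec_start@5 write@6
I3 add r2: issue@4 deps=(2,0) exec_start@6 write@7

Answer: 2 5 6 7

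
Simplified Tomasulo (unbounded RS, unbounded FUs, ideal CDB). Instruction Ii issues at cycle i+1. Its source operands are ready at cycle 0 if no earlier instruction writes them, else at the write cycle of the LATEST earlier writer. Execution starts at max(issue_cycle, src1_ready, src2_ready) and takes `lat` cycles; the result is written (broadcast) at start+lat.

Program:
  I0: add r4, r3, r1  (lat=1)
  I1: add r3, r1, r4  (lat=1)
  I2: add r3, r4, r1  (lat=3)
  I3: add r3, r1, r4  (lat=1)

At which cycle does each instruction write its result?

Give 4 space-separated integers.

Answer: 2 3 6 5

Derivation:
I0 add r4: issue@1 deps=(None,None) exec_start@1 write@2
I1 add r3: issue@2 deps=(None,0) exec_start@2 write@3
I2 add r3: issue@3 deps=(0,None) exec_start@3 write@6
I3 add r3: issue@4 deps=(None,0) exec_start@4 write@5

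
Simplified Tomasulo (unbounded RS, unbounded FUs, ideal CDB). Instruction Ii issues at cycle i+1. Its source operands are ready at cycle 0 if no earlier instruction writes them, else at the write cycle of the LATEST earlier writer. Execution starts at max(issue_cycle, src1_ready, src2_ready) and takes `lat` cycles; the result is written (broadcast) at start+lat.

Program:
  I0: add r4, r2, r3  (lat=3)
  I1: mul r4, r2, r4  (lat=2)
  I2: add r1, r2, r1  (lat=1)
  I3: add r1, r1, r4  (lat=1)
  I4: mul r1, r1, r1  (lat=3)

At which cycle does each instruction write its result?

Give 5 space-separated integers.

Answer: 4 6 4 7 10

Derivation:
I0 add r4: issue@1 deps=(None,None) exec_start@1 write@4
I1 mul r4: issue@2 deps=(None,0) exec_start@4 write@6
I2 add r1: issue@3 deps=(None,None) exec_start@3 write@4
I3 add r1: issue@4 deps=(2,1) exec_start@6 write@7
I4 mul r1: issue@5 deps=(3,3) exec_start@7 write@10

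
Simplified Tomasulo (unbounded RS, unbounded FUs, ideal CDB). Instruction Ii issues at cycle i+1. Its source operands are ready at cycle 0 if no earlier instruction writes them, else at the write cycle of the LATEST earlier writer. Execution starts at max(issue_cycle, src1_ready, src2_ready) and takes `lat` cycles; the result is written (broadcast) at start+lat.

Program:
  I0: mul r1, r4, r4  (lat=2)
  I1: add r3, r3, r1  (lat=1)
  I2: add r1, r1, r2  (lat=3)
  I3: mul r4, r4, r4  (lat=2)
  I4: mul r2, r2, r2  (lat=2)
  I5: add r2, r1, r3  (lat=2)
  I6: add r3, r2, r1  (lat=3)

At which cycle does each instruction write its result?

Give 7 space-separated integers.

I0 mul r1: issue@1 deps=(None,None) exec_start@1 write@3
I1 add r3: issue@2 deps=(None,0) exec_start@3 write@4
I2 add r1: issue@3 deps=(0,None) exec_start@3 write@6
I3 mul r4: issue@4 deps=(None,None) exec_start@4 write@6
I4 mul r2: issue@5 deps=(None,None) exec_start@5 write@7
I5 add r2: issue@6 deps=(2,1) exec_start@6 write@8
I6 add r3: issue@7 deps=(5,2) exec_start@8 write@11

Answer: 3 4 6 6 7 8 11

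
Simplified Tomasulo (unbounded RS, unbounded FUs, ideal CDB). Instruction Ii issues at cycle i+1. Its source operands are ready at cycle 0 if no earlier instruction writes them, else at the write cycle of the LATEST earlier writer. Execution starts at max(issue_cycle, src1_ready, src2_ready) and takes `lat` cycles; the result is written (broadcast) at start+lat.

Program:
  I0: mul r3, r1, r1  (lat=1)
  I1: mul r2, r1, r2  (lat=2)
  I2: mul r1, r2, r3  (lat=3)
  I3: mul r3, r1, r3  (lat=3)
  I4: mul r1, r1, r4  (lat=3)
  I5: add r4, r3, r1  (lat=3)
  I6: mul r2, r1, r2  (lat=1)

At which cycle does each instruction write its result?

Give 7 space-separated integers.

I0 mul r3: issue@1 deps=(None,None) exec_start@1 write@2
I1 mul r2: issue@2 deps=(None,None) exec_start@2 write@4
I2 mul r1: issue@3 deps=(1,0) exec_start@4 write@7
I3 mul r3: issue@4 deps=(2,0) exec_start@7 write@10
I4 mul r1: issue@5 deps=(2,None) exec_start@7 write@10
I5 add r4: issue@6 deps=(3,4) exec_start@10 write@13
I6 mul r2: issue@7 deps=(4,1) exec_start@10 write@11

Answer: 2 4 7 10 10 13 11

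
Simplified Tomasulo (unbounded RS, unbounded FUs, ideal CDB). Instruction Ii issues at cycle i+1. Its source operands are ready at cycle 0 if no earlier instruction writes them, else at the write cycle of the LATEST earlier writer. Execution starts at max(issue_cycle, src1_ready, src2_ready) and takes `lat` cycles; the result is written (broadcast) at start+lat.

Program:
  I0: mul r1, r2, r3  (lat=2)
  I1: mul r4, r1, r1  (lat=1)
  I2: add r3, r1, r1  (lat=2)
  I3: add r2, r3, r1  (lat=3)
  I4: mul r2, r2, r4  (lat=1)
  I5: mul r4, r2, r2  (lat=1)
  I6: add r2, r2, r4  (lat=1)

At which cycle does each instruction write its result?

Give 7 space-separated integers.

Answer: 3 4 5 8 9 10 11

Derivation:
I0 mul r1: issue@1 deps=(None,None) exec_start@1 write@3
I1 mul r4: issue@2 deps=(0,0) exec_start@3 write@4
I2 add r3: issue@3 deps=(0,0) exec_start@3 write@5
I3 add r2: issue@4 deps=(2,0) exec_start@5 write@8
I4 mul r2: issue@5 deps=(3,1) exec_start@8 write@9
I5 mul r4: issue@6 deps=(4,4) exec_start@9 write@10
I6 add r2: issue@7 deps=(4,5) exec_start@10 write@11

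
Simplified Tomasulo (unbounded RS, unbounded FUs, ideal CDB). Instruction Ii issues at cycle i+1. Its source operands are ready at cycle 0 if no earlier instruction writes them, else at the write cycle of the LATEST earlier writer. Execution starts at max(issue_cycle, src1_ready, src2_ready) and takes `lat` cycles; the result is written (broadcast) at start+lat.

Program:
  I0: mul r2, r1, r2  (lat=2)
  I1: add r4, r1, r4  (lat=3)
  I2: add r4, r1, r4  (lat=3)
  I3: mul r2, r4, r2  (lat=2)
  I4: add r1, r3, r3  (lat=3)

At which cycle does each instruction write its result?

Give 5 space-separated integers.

Answer: 3 5 8 10 8

Derivation:
I0 mul r2: issue@1 deps=(None,None) exec_start@1 write@3
I1 add r4: issue@2 deps=(None,None) exec_start@2 write@5
I2 add r4: issue@3 deps=(None,1) exec_start@5 write@8
I3 mul r2: issue@4 deps=(2,0) exec_start@8 write@10
I4 add r1: issue@5 deps=(None,None) exec_start@5 write@8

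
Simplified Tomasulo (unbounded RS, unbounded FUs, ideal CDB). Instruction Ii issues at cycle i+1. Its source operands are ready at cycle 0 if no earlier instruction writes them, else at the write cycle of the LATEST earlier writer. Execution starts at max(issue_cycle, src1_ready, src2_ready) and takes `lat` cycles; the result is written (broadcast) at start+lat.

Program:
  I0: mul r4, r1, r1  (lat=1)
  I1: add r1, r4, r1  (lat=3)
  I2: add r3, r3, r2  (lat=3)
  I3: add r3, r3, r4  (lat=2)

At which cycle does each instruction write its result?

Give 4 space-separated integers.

Answer: 2 5 6 8

Derivation:
I0 mul r4: issue@1 deps=(None,None) exec_start@1 write@2
I1 add r1: issue@2 deps=(0,None) exec_start@2 write@5
I2 add r3: issue@3 deps=(None,None) exec_start@3 write@6
I3 add r3: issue@4 deps=(2,0) exec_start@6 write@8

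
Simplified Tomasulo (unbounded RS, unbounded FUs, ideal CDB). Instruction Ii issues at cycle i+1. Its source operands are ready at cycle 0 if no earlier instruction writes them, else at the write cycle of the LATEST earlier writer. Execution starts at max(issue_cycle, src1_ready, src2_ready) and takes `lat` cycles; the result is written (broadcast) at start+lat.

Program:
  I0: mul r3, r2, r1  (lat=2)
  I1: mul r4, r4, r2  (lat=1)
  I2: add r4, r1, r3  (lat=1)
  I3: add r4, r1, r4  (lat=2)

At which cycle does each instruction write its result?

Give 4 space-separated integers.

I0 mul r3: issue@1 deps=(None,None) exec_start@1 write@3
I1 mul r4: issue@2 deps=(None,None) exec_start@2 write@3
I2 add r4: issue@3 deps=(None,0) exec_start@3 write@4
I3 add r4: issue@4 deps=(None,2) exec_start@4 write@6

Answer: 3 3 4 6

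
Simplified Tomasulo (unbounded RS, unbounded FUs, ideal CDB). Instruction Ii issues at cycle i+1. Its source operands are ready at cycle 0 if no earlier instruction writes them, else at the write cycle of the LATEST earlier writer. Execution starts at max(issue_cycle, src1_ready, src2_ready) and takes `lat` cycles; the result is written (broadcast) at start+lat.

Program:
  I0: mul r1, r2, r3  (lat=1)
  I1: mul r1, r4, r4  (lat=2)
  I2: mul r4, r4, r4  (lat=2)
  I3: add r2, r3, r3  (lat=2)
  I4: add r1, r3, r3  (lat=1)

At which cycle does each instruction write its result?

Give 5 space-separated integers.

I0 mul r1: issue@1 deps=(None,None) exec_start@1 write@2
I1 mul r1: issue@2 deps=(None,None) exec_start@2 write@4
I2 mul r4: issue@3 deps=(None,None) exec_start@3 write@5
I3 add r2: issue@4 deps=(None,None) exec_start@4 write@6
I4 add r1: issue@5 deps=(None,None) exec_start@5 write@6

Answer: 2 4 5 6 6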